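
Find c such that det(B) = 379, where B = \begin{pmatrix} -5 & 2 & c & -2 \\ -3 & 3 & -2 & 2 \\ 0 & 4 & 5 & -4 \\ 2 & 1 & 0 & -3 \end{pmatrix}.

1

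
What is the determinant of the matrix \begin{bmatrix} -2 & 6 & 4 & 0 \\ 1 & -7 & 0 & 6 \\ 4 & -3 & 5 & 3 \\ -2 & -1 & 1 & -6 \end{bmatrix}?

Expand along row 1 (it has 1 zero):
  + (-2) · M_11   where M_11 = det([-7 0 6; -3 5 3; -1 1 -6]) = 243
  − (6) · M_12   where M_12 = det([1 0 6; 4 5 3; -2 1 -6]) = 51
  + (4) · M_13   where M_13 = det([1 -7 6; 4 -3 3; -2 -1 -6]) = -165
det = (+1)·(-2)·(243) + (-1)·(6)·(51) + (+1)·(4)·(-165) = -1452

-1452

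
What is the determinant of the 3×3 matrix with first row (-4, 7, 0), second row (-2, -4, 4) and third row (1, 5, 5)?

Expand along row 1:
  + (-4) · |-4 4; 5 5| = (-4)·(-20 − 20) = 160
  − 7 · |-2 4; 1 5| = −7·(-10 − 4) = 98
Sum: (160) + (98) = 258

258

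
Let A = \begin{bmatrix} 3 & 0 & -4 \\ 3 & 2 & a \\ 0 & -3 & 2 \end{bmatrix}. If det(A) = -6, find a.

a = -6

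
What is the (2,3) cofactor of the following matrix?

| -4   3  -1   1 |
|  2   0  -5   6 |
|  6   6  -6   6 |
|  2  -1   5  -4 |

-162

Delete row 2 and column 3; the remaining 3×3 submatrix is [-4 3 1; 6 6 6; 2 -1 -4].
Its determinant is 162.
The cofactor carries sign (−1)^(2+3) = −1, so C_{2,3} = −(162) = -162.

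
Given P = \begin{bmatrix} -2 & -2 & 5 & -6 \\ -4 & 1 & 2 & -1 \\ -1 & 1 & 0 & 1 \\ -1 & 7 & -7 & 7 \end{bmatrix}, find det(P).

The determinant is 40.

Expand along row 3 (it has 1 zero):
  + (-1) · M_31   where M_31 = det([-2 5 -6; 1 2 -1; 7 -7 7]) = 42
  − (1) · M_32   where M_32 = det([-2 5 -6; -4 2 -1; -1 -7 7]) = -49
  − (1) · M_34   where M_34 = det([-2 -2 5; -4 1 2; -1 7 -7]) = -33
det = (+1)·(-1)·(42) + (-1)·(1)·(-49) + (-1)·(1)·(-33) = 40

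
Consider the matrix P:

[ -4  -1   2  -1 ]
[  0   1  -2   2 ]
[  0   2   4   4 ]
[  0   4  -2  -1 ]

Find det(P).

|P| = 288

Expand along column 1 (it has 3 zeros):
  + (-4) · M_11   where M_11 = det([1 -2 2; 2 4 4; 4 -2 -1]) = -72
det = (+1)·(-4)·(-72) = 288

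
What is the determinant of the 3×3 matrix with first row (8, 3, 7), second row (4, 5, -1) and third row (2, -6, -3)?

The determinant is -376.

Expand along row 1:
  + 8 · |5 -1; -6 -3| = 8·(-15 − 6) = -168
  − 3 · |4 -1; 2 -3| = −3·(-12 − (-2)) = 30
  + 7 · |4 5; 2 -6| = 7·(-24 − 10) = -238
Sum: (-168) + (30) + (-238) = -376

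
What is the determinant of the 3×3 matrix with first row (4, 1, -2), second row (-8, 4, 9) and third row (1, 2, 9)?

193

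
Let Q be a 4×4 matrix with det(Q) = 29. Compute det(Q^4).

det(Q^4) = (det Q)^4 = (29)^4 = 707281

707281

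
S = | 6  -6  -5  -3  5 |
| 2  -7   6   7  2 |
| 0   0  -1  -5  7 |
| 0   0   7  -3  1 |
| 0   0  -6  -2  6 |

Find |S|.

The determinant is -960.

S is block upper-triangular with a 2×2 block and a 3×3 block on the diagonal, so its determinant equals the product of the determinants of the diagonal blocks.
det of the 2×2 block = -30
det of the 3×3 block = 32
det = (-30)·(32) = -960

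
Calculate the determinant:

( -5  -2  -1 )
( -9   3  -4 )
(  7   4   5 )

Expand along column 1:
  + (-5) · |3 -4; 4 5| = (-5)·(15 − (-16)) = -155
  − (-9) · |-2 -1; 4 5| = −(-9)·(-10 − (-4)) = -54
  + 7 · |-2 -1; 3 -4| = 7·(8 − (-3)) = 77
Sum: (-155) + (-54) + (77) = -132

-132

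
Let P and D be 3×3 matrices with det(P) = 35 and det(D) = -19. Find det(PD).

-665

det(PD) = det(P)·det(D) = (35)·(-19) = -665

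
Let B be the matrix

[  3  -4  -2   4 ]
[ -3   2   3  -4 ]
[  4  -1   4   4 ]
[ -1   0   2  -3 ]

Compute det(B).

Expand along row 4 (it has 1 zero):
  − (-1) · M_41   where M_41 = det([-4 -2 4; 2 3 -4; -1 4 4]) = -60
  − (2) · M_43   where M_43 = det([3 -4 4; -3 2 -4; 4 -1 4]) = 8
  + (-3) · M_44   where M_44 = det([3 -4 -2; -3 2 3; 4 -1 4]) = -53
det = (-1)·(-1)·(-60) + (-1)·(2)·(8) + (+1)·(-3)·(-53) = 83

det(B) = 83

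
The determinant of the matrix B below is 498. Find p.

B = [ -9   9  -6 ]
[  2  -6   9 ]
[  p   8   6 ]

Expanding along the row containing p, det(B) is linear in p: det(B) = (45)·p + (768).
Set (45)·p + (768) = 498  ⇒  (45)·p = -270  ⇒  p = -6.

-6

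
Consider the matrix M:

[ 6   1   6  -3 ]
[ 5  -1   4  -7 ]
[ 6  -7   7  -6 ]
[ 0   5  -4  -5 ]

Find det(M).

The determinant is -212.

Expand along row 4 (it has 1 zero):
  + (5) · M_42   where M_42 = det([6 6 -3; 5 4 -7; 6 7 -6]) = 45
  − (-4) · M_43   where M_43 = det([6 1 -3; 5 -1 -7; 6 -7 -6]) = -183
  + (-5) · M_44   where M_44 = det([6 1 6; 5 -1 4; 6 -7 7]) = -59
det = (+1)·(5)·(45) + (-1)·(-4)·(-183) + (+1)·(-5)·(-59) = -212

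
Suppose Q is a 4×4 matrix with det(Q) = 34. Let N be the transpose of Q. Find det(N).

det(N) = 34

det(Qᵀ) = det(Q).
det(N) = (1)·(34) = 34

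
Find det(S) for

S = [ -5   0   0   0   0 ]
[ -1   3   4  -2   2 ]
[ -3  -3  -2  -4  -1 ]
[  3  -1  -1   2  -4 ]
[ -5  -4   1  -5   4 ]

-1435

Expand along row 1 (it has 4 zeros):
  + (-5) · M_11   where M_11 = det([3 4 -2 2; -3 -2 -4 -1; -1 -1 2 -4; -4 1 -5 4]) = 287
det = (+1)·(-5)·(287) = -1435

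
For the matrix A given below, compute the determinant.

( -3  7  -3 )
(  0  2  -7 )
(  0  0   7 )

|A| = -42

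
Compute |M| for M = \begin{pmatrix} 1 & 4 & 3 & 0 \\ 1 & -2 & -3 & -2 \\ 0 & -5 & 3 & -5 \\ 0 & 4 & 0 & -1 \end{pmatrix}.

Expand along row 4 (it has 2 zeros):
  + (4) · M_42   where M_42 = det([1 3 0; 1 -3 -2; 0 3 -5]) = 36
  + (-1) · M_44   where M_44 = det([1 4 3; 1 -2 -3; 0 -5 3]) = -48
det = (+1)·(4)·(36) + (+1)·(-1)·(-48) = 192

192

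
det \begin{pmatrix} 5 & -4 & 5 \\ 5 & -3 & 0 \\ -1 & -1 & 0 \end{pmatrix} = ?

Expand along column 3:
  + 5 · |5 -3; -1 -1| = 5·(-5 − 3) = -40

-40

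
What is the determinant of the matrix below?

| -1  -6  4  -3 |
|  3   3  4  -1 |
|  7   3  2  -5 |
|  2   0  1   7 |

-1566

Expand along row 4 (it has 1 zero):
  − (2) · M_41   where M_41 = det([-6 4 -3; 3 4 -1; 3 2 -5]) = 174
  − (1) · M_43   where M_43 = det([-1 -6 -3; 3 3 -1; 7 3 -5]) = 0
  + (7) · M_44   where M_44 = det([-1 -6 4; 3 3 4; 7 3 2]) = -174
det = (-1)·(2)·(174) + (-1)·(1)·(0) + (+1)·(7)·(-174) = -1566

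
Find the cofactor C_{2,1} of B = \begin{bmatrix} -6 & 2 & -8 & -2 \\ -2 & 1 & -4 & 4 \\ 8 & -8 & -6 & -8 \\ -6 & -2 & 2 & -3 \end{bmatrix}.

Delete row 2 and column 1; the remaining 3×3 submatrix is [2 -8 -2; -8 -6 -8; -2 2 -3].
Its determinant is 188.
The cofactor carries sign (−1)^(2+1) = −1, so C_{2,1} = −(188) = -188.

The cofactor is -188.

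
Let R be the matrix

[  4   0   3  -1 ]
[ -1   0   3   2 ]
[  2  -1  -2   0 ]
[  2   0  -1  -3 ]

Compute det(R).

-20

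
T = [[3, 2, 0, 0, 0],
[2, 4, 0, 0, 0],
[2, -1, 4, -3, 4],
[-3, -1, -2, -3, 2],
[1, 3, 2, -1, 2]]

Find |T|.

-64

T is block lower-triangular with a 2×2 block and a 3×3 block on the diagonal, so its determinant equals the product of the determinants of the diagonal blocks.
det of the 2×2 block = 8
det of the 3×3 block = -8
det = (8)·(-8) = -64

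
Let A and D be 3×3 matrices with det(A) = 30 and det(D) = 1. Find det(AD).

|AD| = 30

det(AD) = det(A)·det(D) = (30)·(1) = 30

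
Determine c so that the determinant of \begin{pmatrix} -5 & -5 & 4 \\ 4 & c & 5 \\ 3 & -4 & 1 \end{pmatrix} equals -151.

c = -4

Expanding along the row containing c, det(A) is linear in c: det(A) = (-17)·c + (-219).
Set (-17)·c + (-219) = -151  ⇒  (-17)·c = 68  ⇒  c = -4.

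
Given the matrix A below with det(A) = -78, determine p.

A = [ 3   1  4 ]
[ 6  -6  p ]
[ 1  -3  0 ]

-3

Expanding along the row containing p, det(A) is linear in p: det(A) = (10)·p + (-48).
Set (10)·p + (-48) = -78  ⇒  (10)·p = -30  ⇒  p = -3.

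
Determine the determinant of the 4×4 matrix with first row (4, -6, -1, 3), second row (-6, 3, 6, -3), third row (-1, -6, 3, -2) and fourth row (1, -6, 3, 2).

The determinant is 18.

Expand along row 1:
  + (4) · M_11   where M_11 = det([3 6 -3; -6 3 -2; -6 3 2]) = 180
  − (-6) · M_12   where M_12 = det([-6 6 -3; -1 3 -2; 1 3 2]) = -54
  + (-1) · M_13   where M_13 = det([-6 3 -3; -1 -6 -2; 1 -6 2]) = 108
  − (3) · M_14   where M_14 = det([-6 3 6; -1 -6 3; 1 -6 3]) = 90
det = (+1)·(4)·(180) + (-1)·(-6)·(-54) + (+1)·(-1)·(108) + (-1)·(3)·(90) = 18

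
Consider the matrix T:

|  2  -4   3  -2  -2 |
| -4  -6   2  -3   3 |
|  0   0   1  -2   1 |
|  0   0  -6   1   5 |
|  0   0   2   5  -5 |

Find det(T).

T is block upper-triangular with a 2×2 block and a 3×3 block on the diagonal, so its determinant equals the product of the determinants of the diagonal blocks.
det of the 2×2 block = -28
det of the 3×3 block = -22
det = (-28)·(-22) = 616

det(T) = 616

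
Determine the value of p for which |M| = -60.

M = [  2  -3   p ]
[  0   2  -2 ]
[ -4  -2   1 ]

p = -4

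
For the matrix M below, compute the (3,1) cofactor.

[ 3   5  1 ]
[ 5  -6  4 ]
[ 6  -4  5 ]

26

Delete row 3 and column 1; the remaining 2×2 submatrix is [5 1; -6 4].
Its determinant is 5·4 − 1·(-6) = 26.
The cofactor carries sign (−1)^(3+1) = +1, so C_{3,1} = +(26) = 26.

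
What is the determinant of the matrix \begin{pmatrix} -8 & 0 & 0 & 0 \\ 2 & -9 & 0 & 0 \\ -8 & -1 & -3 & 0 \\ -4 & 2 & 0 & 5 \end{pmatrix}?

The determinant is -1080.

The matrix is lower triangular, so the determinant is the product of the diagonal entries:
det = (-8) · (-9) · (-3) · (5) = -1080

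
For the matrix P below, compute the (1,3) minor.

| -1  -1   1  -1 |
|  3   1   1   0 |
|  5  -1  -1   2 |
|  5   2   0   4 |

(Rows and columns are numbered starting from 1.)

Delete row 1 and column 3; the remaining 3×3 submatrix is [3 1 0; 5 -1 2; 5 2 4].
Its determinant is -34.

The minor is -34.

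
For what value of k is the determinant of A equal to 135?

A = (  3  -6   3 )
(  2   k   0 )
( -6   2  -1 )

Expanding along the column containing k, det(A) is linear in k: det(A) = (15)·k + (0).
Set (15)·k + (0) = 135  ⇒  (15)·k = 135  ⇒  k = 9.

k = 9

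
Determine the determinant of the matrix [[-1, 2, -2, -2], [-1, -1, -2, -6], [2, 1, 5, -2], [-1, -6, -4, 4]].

The determinant is -26.

Expand along row 1:
  + (-1) · M_11   where M_11 = det([-1 -2 -6; 1 5 -2; -6 -4 4]) = -184
  − (2) · M_12   where M_12 = det([-1 -2 -6; 2 5 -2; -1 -4 4]) = 18
  + (-2) · M_13   where M_13 = det([-1 -1 -6; 2 1 -2; -1 -6 4]) = 80
  − (-2) · M_14   where M_14 = det([-1 -1 -2; 2 1 5; -1 -6 -4]) = -7
det = (+1)·(-1)·(-184) + (-1)·(2)·(18) + (+1)·(-2)·(80) + (-1)·(-2)·(-7) = -26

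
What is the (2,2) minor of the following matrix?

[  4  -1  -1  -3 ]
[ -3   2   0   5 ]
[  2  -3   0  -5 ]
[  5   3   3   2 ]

The minor is 71.

Delete row 2 and column 2; the remaining 3×3 submatrix is [4 -1 -3; 2 0 -5; 5 3 2].
Its determinant is 71.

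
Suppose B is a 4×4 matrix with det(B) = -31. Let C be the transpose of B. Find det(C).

det(Bᵀ) = det(B).
det(C) = (1)·(-31) = -31

-31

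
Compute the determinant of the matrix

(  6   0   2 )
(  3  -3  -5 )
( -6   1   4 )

-72

Expand along row 1:
  + 6 · |-3 -5; 1 4| = 6·(-12 − (-5)) = -42
  + 2 · |3 -3; -6 1| = 2·(3 − 18) = -30
Sum: (-42) + (-30) = -72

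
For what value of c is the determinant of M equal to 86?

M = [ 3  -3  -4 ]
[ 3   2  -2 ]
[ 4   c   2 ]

0

Expanding along the row containing c, det(M) is linear in c: det(M) = (-6)·c + (86).
Set (-6)·c + (86) = 86  ⇒  (-6)·c = 0  ⇒  c = 0.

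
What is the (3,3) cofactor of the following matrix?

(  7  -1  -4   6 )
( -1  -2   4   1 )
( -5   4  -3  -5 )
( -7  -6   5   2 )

-29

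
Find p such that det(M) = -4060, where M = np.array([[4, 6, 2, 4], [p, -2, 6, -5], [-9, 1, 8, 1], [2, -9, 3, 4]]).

Expanding along the row containing p, det(M) is linear in p: det(M) = (-448)·p + (-7196).
Set (-448)·p + (-7196) = -4060  ⇒  (-448)·p = 3136  ⇒  p = -7.

p = -7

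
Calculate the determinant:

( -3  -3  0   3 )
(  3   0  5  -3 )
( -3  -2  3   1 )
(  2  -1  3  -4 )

-120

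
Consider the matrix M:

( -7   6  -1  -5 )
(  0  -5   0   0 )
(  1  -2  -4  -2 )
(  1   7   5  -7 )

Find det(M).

1580

Expand along row 2 (it has 3 zeros):
  + (-5) · M_22   where M_22 = det([-7 -1 -5; 1 -4 -2; 1 5 -7]) = -316
det = (+1)·(-5)·(-316) = 1580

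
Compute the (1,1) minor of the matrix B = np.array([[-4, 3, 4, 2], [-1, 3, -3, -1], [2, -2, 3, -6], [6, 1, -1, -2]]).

Delete row 1 and column 1; the remaining 3×3 submatrix is [3 -3 -1; -2 3 -6; 1 -1 -2].
Its determinant is -5.

-5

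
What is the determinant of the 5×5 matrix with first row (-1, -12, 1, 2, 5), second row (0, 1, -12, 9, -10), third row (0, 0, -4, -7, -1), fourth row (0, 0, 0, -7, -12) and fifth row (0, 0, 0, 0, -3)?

84

The matrix is upper triangular, so the determinant is the product of the diagonal entries:
det = (-1) · (1) · (-4) · (-7) · (-3) = 84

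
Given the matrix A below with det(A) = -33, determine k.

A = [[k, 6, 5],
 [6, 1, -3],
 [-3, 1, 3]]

Expanding along the column containing k, det(A) is linear in k: det(A) = (6)·k + (-9).
Set (6)·k + (-9) = -33  ⇒  (6)·k = -24  ⇒  k = -4.

k = -4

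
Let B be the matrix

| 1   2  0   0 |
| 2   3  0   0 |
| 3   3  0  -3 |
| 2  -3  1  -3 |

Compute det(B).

B is block lower-triangular with a 2×2 block and a 2×2 block on the diagonal, so its determinant equals the product of the determinants of the diagonal blocks.
det of the 2×2 block = -1
det of the 2×2 block = 3
det = (-1)·(3) = -3

|B| = -3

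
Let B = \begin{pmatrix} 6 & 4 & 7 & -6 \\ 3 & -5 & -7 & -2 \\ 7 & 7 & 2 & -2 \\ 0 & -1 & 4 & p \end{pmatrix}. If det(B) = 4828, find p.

Expanding along the column containing p, det(B) is linear in p: det(B) = (406)·p + (1174).
Set (406)·p + (1174) = 4828  ⇒  (406)·p = 3654  ⇒  p = 9.

9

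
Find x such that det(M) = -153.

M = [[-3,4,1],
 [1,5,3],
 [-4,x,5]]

Expanding along the row containing x, det(M) is linear in x: det(M) = (10)·x + (-123).
Set (10)·x + (-123) = -153  ⇒  (10)·x = -30  ⇒  x = -3.

-3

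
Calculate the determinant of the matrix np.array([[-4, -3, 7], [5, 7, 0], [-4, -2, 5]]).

Expand along column 3:
  + 7 · |5 7; -4 -2| = 7·(-10 − (-28)) = 126
  + 5 · |-4 -3; 5 7| = 5·(-28 − (-15)) = -65
Sum: (126) + (-65) = 61

61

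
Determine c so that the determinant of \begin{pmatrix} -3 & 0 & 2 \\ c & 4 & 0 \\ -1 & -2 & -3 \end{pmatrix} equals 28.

c = 4

Expanding along the column containing c, det(M) is linear in c: det(M) = (-4)·c + (44).
Set (-4)·c + (44) = 28  ⇒  (-4)·c = -16  ⇒  c = 4.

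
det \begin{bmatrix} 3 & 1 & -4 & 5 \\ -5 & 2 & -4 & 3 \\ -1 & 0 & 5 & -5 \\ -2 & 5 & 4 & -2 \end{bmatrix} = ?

Expand along row 3 (it has 1 zero):
  + (-1) · M_31   where M_31 = det([1 -4 5; 2 -4 3; 5 4 -2]) = 60
  + (5) · M_33   where M_33 = det([3 1 5; -5 2 3; -2 5 -2]) = -178
  − (-5) · M_34   where M_34 = det([3 1 -4; -5 2 -4; -2 5 4]) = 196
det = (+1)·(-1)·(60) + (+1)·(5)·(-178) + (-1)·(-5)·(196) = 30

30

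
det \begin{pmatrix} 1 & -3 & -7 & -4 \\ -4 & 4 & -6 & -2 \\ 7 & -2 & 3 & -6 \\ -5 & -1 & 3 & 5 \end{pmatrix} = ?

-1146

Expand along row 1:
  + (1) · M_11   where M_11 = det([4 -6 -2; -2 3 -6; -1 3 5]) = 42
  − (-3) · M_12   where M_12 = det([-4 -6 -2; 7 3 -6; -5 3 5]) = -174
  + (-7) · M_13   where M_13 = det([-4 4 -2; 7 -2 -6; -5 -1 5]) = 78
  − (-4) · M_14   where M_14 = det([-4 4 -6; 7 -2 3; -5 -1 3]) = -30
det = (+1)·(1)·(42) + (-1)·(-3)·(-174) + (+1)·(-7)·(78) + (-1)·(-4)·(-30) = -1146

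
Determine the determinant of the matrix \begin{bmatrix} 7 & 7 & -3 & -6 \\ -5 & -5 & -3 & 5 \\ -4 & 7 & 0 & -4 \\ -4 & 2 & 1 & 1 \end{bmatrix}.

655

Expand along row 3 (it has 1 zero):
  + (-4) · M_31   where M_31 = det([7 -3 -6; -5 -3 5; 2 1 1]) = -107
  − (7) · M_32   where M_32 = det([7 -3 -6; -5 -3 5; -4 1 1]) = 91
  − (-4) · M_34   where M_34 = det([7 7 -3; -5 -5 -3; -4 2 1]) = 216
det = (+1)·(-4)·(-107) + (-1)·(7)·(91) + (-1)·(-4)·(216) = 655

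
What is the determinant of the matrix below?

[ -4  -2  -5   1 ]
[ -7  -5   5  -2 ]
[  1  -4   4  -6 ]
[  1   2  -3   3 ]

-198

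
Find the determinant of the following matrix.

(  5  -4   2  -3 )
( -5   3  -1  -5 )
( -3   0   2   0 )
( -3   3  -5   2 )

The determinant is -260.

Expand along row 3 (it has 2 zeros):
  + (-3) · M_31   where M_31 = det([-4 2 -3; 3 -1 -5; 3 -5 2]) = 102
  + (2) · M_33   where M_33 = det([5 -4 -3; -5 3 -5; -3 3 2]) = 23
det = (+1)·(-3)·(102) + (+1)·(2)·(23) = -260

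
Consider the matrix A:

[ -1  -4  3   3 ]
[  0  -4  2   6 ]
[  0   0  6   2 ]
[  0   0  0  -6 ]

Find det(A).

-144

A is upper triangular, so det(A) is the product of the diagonal entries:
det = (-1) · (-4) · (6) · (-6) = -144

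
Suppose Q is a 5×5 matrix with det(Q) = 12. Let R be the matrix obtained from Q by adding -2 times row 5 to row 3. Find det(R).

Adding a multiple of one row to another leaves the determinant unchanged.
det(R) = (1)·(12) = 12

det(R) = 12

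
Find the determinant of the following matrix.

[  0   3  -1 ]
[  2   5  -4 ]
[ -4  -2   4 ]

Expand along column 1:
  − 2 · |3 -1; -2 4| = −2·(12 − 2) = -20
  + (-4) · |3 -1; 5 -4| = (-4)·(-12 − (-5)) = 28
Sum: (-20) + (28) = 8

The determinant is 8.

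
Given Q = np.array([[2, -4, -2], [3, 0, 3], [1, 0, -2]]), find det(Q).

det(Q) = -36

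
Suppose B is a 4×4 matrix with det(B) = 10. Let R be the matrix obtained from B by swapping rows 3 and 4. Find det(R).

-10

Swapping two rows multiplies the determinant by −1.
det(R) = (-1)·(10) = -10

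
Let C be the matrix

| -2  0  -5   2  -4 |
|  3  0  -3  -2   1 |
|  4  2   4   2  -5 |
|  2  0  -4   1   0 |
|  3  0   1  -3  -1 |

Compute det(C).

Expand along column 2 (it has 4 zeros):
  − (2) · M_32   where M_32 = det([-2 -5 2 -4; 3 -3 -2 1; 2 -4 1 0; 3 1 -3 -1]) = -172
det = (-1)·(2)·(-172) = 344

|C| = 344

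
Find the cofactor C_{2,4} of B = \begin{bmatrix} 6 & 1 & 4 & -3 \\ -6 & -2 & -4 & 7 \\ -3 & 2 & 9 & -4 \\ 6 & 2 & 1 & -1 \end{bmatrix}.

Delete row 2 and column 4; the remaining 3×3 submatrix is [6 1 4; -3 2 9; 6 2 1].
Its determinant is -111.
The cofactor carries sign (−1)^(2+4) = +1, so C_{2,4} = +(-111) = -111.

-111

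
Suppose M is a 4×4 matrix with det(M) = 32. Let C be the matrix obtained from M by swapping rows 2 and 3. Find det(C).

The determinant is -32.

Swapping two rows multiplies the determinant by −1.
det(C) = (-1)·(32) = -32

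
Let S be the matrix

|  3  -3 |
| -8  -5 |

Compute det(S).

The determinant is -39.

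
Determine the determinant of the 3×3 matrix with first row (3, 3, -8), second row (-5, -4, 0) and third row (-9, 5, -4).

Expand along row 2:
  − (-5) · |3 -8; 5 -4| = −(-5)·(-12 − (-40)) = 140
  + (-4) · |3 -8; -9 -4| = (-4)·(-12 − 72) = 336
Sum: (140) + (336) = 476

476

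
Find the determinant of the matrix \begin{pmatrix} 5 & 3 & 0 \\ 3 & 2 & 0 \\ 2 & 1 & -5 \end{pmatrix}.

Expand along column 3:
  + (-5) · |5 3; 3 2| = (-5)·(10 − 9) = -5

-5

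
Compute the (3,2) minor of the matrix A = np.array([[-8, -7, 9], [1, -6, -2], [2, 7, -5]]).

7

Delete row 3 and column 2; the remaining 2×2 submatrix is [-8 9; 1 -2].
Its determinant is (-8)·(-2) − 9·1 = 7.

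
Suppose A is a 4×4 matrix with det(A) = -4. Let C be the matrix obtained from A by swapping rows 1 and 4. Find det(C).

The determinant is 4.

Swapping two rows multiplies the determinant by −1.
det(C) = (-1)·(-4) = 4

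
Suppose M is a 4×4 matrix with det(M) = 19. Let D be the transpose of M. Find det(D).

det(Mᵀ) = det(M).
det(D) = (1)·(19) = 19

19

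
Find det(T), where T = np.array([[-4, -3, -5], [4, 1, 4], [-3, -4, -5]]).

Expand along row 1:
  + (-4) · |1 4; -4 -5| = (-4)·(-5 − (-16)) = -44
  − (-3) · |4 4; -3 -5| = −(-3)·(-20 − (-12)) = -24
  + (-5) · |4 1; -3 -4| = (-5)·(-16 − (-3)) = 65
Sum: (-44) + (-24) + (65) = -3

-3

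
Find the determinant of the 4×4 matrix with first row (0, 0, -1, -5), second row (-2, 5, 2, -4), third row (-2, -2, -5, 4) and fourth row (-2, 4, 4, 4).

Expand along row 1 (it has 2 zeros):
  + (-1) · M_13   where M_13 = det([-2 5 -4; -2 -2 4; -2 4 4]) = 96
  − (-5) · M_14   where M_14 = det([-2 5 2; -2 -2 -5; -2 4 4]) = 42
det = (+1)·(-1)·(96) + (-1)·(-5)·(42) = 114

114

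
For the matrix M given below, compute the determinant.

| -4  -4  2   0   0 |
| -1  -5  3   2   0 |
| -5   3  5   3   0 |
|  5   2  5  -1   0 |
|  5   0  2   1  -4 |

det(M) = 3720

Expand along column 5 (it has 4 zeros):
  + (-4) · M_55   where M_55 = det([-4 -4 2 0; -1 -5 3 2; -5 3 5 3; 5 2 5 -1]) = -930
det = (+1)·(-4)·(-930) = 3720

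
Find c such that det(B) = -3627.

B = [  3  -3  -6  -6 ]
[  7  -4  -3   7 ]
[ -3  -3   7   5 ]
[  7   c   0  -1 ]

5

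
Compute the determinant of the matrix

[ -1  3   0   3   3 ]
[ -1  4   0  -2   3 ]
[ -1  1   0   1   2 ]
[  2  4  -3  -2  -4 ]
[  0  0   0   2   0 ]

-6

Expand along row 5 (it has 4 zeros):
  − (2) · M_54   where M_54 = det([-1 3 0 3; -1 4 0 3; -1 1 0 2; 2 4 -3 -4]) = 3
det = (-1)·(2)·(3) = -6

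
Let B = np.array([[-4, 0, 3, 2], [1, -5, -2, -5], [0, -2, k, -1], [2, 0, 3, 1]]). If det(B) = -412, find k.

-9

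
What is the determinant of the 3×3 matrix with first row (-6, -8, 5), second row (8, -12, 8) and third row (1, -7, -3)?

Expand along column 1:
  + (-6) · |-12 8; -7 -3| = (-6)·(36 − (-56)) = -552
  − 8 · |-8 5; -7 -3| = −8·(24 − (-35)) = -472
  + 1 · |-8 5; -12 8| = 1·(-64 − (-60)) = -4
Sum: (-552) + (-472) + (-4) = -1028

-1028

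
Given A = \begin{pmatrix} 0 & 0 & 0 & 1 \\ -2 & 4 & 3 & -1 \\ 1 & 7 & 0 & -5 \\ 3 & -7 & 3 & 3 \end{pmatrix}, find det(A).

138

Expand along row 1 (it has 3 zeros):
  − (1) · M_14   where M_14 = det([-2 4 3; 1 7 0; 3 -7 3]) = -138
det = (-1)·(1)·(-138) = 138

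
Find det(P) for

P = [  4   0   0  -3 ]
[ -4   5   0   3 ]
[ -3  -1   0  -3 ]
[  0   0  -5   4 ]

The determinant is -525.

Expand along column 3 (it has 3 zeros):
  − (-5) · M_43   where M_43 = det([4 0 -3; -4 5 3; -3 -1 -3]) = -105
det = (-1)·(-5)·(-105) = -525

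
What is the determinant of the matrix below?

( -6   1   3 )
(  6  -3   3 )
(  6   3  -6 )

Expand along row 1:
  + (-6) · |-3 3; 3 -6| = (-6)·(18 − 9) = -54
  − 1 · |6 3; 6 -6| = −1·(-36 − 18) = 54
  + 3 · |6 -3; 6 3| = 3·(18 − (-18)) = 108
Sum: (-54) + (54) + (108) = 108

108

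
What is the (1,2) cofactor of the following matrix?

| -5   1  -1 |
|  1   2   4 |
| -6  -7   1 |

Delete row 1 and column 2; the remaining 2×2 submatrix is [1 4; -6 1].
Its determinant is 1·1 − 4·(-6) = 25.
The cofactor carries sign (−1)^(1+2) = −1, so C_{1,2} = −(25) = -25.

The cofactor is -25.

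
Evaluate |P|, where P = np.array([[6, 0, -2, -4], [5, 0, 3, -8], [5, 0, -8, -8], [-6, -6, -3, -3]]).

det(P) = 1848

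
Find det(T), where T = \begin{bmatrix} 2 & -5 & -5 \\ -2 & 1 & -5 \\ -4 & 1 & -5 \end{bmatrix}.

-60

Expand along column 1:
  + 2 · |1 -5; 1 -5| = 2·(-5 − (-5)) = 0
  − (-2) · |-5 -5; 1 -5| = −(-2)·(25 − (-5)) = 60
  + (-4) · |-5 -5; 1 -5| = (-4)·(25 − (-5)) = -120
Sum: (0) + (60) + (-120) = -60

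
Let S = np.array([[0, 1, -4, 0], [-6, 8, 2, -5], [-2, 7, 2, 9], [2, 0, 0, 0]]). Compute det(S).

-912

Expand along row 4 (it has 3 zeros):
  − (2) · M_41   where M_41 = det([1 -4 0; 8 2 -5; 7 2 9]) = 456
det = (-1)·(2)·(456) = -912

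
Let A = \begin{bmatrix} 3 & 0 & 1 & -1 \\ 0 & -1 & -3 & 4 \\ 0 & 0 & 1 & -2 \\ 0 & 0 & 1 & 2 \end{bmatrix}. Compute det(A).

A is block upper-triangular with a 2×2 block and a 2×2 block on the diagonal, so its determinant equals the product of the determinants of the diagonal blocks.
det of the 2×2 block = -3
det of the 2×2 block = 4
det = (-3)·(4) = -12

det(A) = -12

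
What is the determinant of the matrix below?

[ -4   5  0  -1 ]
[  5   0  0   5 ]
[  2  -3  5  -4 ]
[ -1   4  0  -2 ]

Expand along column 3 (it has 3 zeros):
  + (5) · M_33   where M_33 = det([-4 5 -1; 5 0 5; -1 4 -2]) = 85
det = (+1)·(5)·(85) = 425

425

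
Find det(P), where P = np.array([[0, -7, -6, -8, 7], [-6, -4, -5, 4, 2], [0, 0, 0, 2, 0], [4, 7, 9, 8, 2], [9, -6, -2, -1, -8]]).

Expand along row 3 (it has 4 zeros):
  − (2) · M_34   where M_34 = det([0 -7 -6 7; -6 -4 -5 2; 4 7 9 2; 9 -6 -2 -8]) = 1647
det = (-1)·(2)·(1647) = -3294

|P| = -3294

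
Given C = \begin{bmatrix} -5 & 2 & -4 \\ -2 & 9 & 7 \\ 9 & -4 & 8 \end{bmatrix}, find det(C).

The determinant is -50.

Expand along row 1:
  + (-5) · |9 7; -4 8| = (-5)·(72 − (-28)) = -500
  − 2 · |-2 7; 9 8| = −2·(-16 − 63) = 158
  + (-4) · |-2 9; 9 -4| = (-4)·(8 − 81) = 292
Sum: (-500) + (158) + (292) = -50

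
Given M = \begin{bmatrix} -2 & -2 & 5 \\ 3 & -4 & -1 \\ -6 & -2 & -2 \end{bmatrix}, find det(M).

-186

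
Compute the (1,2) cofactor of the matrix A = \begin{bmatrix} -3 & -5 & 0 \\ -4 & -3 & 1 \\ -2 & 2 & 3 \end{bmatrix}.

The cofactor is 10.

Delete row 1 and column 2; the remaining 2×2 submatrix is [-4 1; -2 3].
Its determinant is (-4)·3 − 1·(-2) = -10.
The cofactor carries sign (−1)^(1+2) = −1, so C_{1,2} = −(-10) = 10.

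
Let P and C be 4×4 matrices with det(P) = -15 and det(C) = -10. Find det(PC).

det(PC) = det(P)·det(C) = (-15)·(-10) = 150

150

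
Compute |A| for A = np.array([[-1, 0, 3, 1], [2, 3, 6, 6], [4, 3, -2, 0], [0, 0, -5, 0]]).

Expand along row 4 (it has 3 zeros):
  − (-5) · M_43   where M_43 = det([-1 0 1; 2 3 6; 4 3 0]) = 12
det = (-1)·(-5)·(12) = 60

det(A) = 60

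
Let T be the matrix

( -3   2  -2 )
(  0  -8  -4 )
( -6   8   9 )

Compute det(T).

Expand along row 2:
  + (-8) · |-3 -2; -6 9| = (-8)·(-27 − 12) = 312
  − (-4) · |-3 2; -6 8| = −(-4)·(-24 − (-12)) = -48
Sum: (312) + (-48) = 264

det(T) = 264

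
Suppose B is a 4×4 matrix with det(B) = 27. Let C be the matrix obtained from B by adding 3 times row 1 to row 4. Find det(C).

Adding a multiple of one row to another leaves the determinant unchanged.
det(C) = (1)·(27) = 27

27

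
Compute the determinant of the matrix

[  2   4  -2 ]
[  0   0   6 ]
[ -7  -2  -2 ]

The determinant is -144.

Expand along row 2:
  − 6 · |2 4; -7 -2| = −6·(-4 − (-28)) = -144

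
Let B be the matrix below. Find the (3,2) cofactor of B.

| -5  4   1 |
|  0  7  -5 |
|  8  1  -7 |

Delete row 3 and column 2; the remaining 2×2 submatrix is [-5 1; 0 -5].
Its determinant is (-5)·(-5) − 1·0 = 25.
The cofactor carries sign (−1)^(3+2) = −1, so C_{3,2} = −(25) = -25.

The cofactor is -25.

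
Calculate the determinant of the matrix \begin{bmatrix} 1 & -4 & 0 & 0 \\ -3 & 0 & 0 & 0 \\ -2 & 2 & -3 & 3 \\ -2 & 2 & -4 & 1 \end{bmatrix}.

The determinant is -108.

The matrix is block lower-triangular with a 2×2 block and a 2×2 block on the diagonal, so its determinant equals the product of the determinants of the diagonal blocks.
det of the 2×2 block = -12
det of the 2×2 block = 9
det = (-12)·(9) = -108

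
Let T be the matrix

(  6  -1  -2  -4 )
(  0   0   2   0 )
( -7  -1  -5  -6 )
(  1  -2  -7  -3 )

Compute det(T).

det(T) = 174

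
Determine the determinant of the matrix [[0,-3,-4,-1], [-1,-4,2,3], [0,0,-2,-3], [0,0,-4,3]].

54

The matrix is block upper-triangular with a 2×2 block and a 2×2 block on the diagonal, so its determinant equals the product of the determinants of the diagonal blocks.
det of the 2×2 block = -3
det of the 2×2 block = -18
det = (-3)·(-18) = 54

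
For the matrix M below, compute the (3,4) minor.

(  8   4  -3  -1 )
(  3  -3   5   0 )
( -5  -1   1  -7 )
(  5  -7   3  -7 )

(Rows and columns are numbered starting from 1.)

290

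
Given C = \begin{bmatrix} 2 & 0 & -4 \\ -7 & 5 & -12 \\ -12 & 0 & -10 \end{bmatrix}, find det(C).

-340

Expand along column 2:
  + 5 · |2 -4; -12 -10| = 5·(-20 − 48) = -340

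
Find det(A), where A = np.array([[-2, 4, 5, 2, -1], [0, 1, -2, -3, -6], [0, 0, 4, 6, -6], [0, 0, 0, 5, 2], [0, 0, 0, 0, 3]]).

-120

A is upper triangular, so det(A) is the product of the diagonal entries:
det = (-2) · (1) · (4) · (5) · (3) = -120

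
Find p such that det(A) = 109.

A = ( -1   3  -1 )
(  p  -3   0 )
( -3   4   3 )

p = -7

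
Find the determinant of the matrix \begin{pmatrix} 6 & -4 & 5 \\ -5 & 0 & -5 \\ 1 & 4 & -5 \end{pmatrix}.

140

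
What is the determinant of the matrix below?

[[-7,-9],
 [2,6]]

det = (-7)·6 − (-9)·2 = -42 − (-18) = -24

The determinant is -24.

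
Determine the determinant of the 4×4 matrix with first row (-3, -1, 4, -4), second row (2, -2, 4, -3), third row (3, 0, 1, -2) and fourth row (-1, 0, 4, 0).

The determinant is 121.

Expand along row 4 (it has 2 zeros):
  − (-1) · M_41   where M_41 = det([-1 4 -4; -2 4 -3; 0 1 -2]) = -3
  − (4) · M_43   where M_43 = det([-3 -1 -4; 2 -2 -3; 3 0 -2]) = -31
det = (-1)·(-1)·(-3) + (-1)·(4)·(-31) = 121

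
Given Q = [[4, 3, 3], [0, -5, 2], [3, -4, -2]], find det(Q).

Expand along column 1:
  + 4 · |-5 2; -4 -2| = 4·(10 − (-8)) = 72
  + 3 · |3 3; -5 2| = 3·(6 − (-15)) = 63
Sum: (72) + (63) = 135

det(Q) = 135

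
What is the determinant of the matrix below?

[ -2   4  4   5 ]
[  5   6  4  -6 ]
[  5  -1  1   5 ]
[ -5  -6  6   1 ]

Expand along row 1:
  + (-2) · M_11   where M_11 = det([6 4 -6; -1 1 5; -6 6 1]) = -290
  − (4) · M_12   where M_12 = det([5 4 -6; 5 1 5; -5 6 1]) = -475
  + (4) · M_13   where M_13 = det([5 6 -6; 5 -1 5; -5 -6 1]) = 175
  − (5) · M_14   where M_14 = det([5 6 4; 5 -1 1; -5 -6 6]) = -350
det = (+1)·(-2)·(-290) + (-1)·(4)·(-475) + (+1)·(4)·(175) + (-1)·(5)·(-350) = 4930

The determinant is 4930.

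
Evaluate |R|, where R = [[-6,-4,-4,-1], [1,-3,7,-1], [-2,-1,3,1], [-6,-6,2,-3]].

det(R) = -216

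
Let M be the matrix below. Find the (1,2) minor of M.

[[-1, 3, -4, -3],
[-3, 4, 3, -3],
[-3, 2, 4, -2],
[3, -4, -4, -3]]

Delete row 1 and column 2; the remaining 3×3 submatrix is [-3 3 -3; -3 4 -2; 3 -4 -3].
Its determinant is 15.

The minor is 15.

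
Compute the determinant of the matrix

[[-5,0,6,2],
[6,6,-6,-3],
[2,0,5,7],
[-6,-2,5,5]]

-954

Expand along column 2 (it has 2 zeros):
  + (6) · M_22   where M_22 = det([-5 6 2; 2 5 7; -6 5 5]) = -182
  + (-2) · M_42   where M_42 = det([-5 6 2; 6 -6 -3; 2 5 7]) = -69
det = (+1)·(6)·(-182) + (+1)·(-2)·(-69) = -954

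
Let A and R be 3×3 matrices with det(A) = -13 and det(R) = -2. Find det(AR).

26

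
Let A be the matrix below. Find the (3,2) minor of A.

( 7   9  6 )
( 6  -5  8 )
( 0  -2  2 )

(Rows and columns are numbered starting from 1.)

20

Delete row 3 and column 2; the remaining 2×2 submatrix is [7 6; 6 8].
Its determinant is 7·8 − 6·6 = 20.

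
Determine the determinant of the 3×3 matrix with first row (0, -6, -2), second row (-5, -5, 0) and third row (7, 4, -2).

30

Expand along row 1:
  − (-6) · |-5 0; 7 -2| = −(-6)·(10 − 0) = 60
  + (-2) · |-5 -5; 7 4| = (-2)·(-20 − (-35)) = -30
Sum: (60) + (-30) = 30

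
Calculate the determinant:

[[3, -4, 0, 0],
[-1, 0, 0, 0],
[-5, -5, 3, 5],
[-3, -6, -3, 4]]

The matrix is block lower-triangular with a 2×2 block and a 2×2 block on the diagonal, so its determinant equals the product of the determinants of the diagonal blocks.
det of the 2×2 block = -4
det of the 2×2 block = 27
det = (-4)·(27) = -108

-108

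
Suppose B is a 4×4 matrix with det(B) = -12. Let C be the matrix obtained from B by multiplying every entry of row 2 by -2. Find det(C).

24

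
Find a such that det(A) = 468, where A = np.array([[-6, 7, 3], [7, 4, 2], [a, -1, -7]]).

a = -5

Expanding along the column containing a, det(A) is linear in a: det(A) = (2)·a + (478).
Set (2)·a + (478) = 468  ⇒  (2)·a = -10  ⇒  a = -5.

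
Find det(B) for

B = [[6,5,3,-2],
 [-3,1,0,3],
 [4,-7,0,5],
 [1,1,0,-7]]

Expand along column 3 (it has 3 zeros):
  + (3) · M_13   where M_13 = det([-3 1 3; 4 -7 5; 1 1 -7]) = -66
det = (+1)·(3)·(-66) = -198

-198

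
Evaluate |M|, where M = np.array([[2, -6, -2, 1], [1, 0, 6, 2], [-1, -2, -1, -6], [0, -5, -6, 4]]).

Expand along row 2 (it has 1 zero):
  − (1) · M_21   where M_21 = det([-6 -2 1; -2 -1 -6; -5 -6 4]) = 171
  − (6) · M_23   where M_23 = det([2 -6 1; -1 -2 -6; 0 -5 4]) = -95
  + (2) · M_24   where M_24 = det([2 -6 -2; -1 -2 -1; 0 -5 -6]) = 40
det = (-1)·(1)·(171) + (-1)·(6)·(-95) + (+1)·(2)·(40) = 479

|M| = 479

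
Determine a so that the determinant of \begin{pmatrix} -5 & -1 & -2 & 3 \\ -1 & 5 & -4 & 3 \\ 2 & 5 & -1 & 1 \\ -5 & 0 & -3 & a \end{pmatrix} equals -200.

Expanding along the row containing a, det(M) is linear in a: det(M) = (-36)·a + (124).
Set (-36)·a + (124) = -200  ⇒  (-36)·a = -324  ⇒  a = 9.

9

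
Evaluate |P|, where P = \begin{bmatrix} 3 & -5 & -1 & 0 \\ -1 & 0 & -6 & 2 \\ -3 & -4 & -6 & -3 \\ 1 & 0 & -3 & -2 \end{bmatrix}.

621

Expand along column 2 (it has 2 zeros):
  − (-5) · M_12   where M_12 = det([-1 -6 2; -3 -6 -3; 1 -3 -2]) = 81
  − (-4) · M_32   where M_32 = det([3 -1 0; -1 -6 2; 1 -3 -2]) = 54
det = (-1)·(-5)·(81) + (-1)·(-4)·(54) = 621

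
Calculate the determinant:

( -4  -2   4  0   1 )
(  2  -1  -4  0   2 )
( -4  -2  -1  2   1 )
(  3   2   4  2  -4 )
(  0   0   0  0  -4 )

Expand along row 5 (it has 4 zeros):
  + (-4) · M_55   where M_55 = det([-4 -2 4 0; 2 -1 -4 0; -4 -2 -1 2; 3 2 4 2]) = -184
det = (+1)·(-4)·(-184) = 736

736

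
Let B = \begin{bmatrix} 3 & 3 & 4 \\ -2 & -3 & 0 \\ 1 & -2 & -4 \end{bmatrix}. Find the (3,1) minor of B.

Delete row 3 and column 1; the remaining 2×2 submatrix is [3 4; -3 0].
Its determinant is 3·0 − 4·(-3) = 12.

12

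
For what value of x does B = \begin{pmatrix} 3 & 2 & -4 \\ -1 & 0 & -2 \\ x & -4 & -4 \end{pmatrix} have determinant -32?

x = -4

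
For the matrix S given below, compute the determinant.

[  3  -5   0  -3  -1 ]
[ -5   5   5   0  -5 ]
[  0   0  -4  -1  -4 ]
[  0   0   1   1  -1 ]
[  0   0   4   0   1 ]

-170

S is block upper-triangular with a 2×2 block and a 3×3 block on the diagonal, so its determinant equals the product of the determinants of the diagonal blocks.
det of the 2×2 block = -10
det of the 3×3 block = 17
det = (-10)·(17) = -170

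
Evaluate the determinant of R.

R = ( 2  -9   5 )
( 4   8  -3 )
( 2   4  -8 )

Expand along row 1:
  + 2 · |8 -3; 4 -8| = 2·(-64 − (-12)) = -104
  − (-9) · |4 -3; 2 -8| = −(-9)·(-32 − (-6)) = -234
  + 5 · |4 8; 2 4| = 5·(16 − 16) = 0
Sum: (-104) + (-234) + (0) = -338

-338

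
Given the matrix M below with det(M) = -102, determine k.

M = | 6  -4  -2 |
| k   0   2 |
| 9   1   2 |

Expanding along the column containing k, det(M) is linear in k: det(M) = (6)·k + (-84).
Set (6)·k + (-84) = -102  ⇒  (6)·k = -18  ⇒  k = -3.

-3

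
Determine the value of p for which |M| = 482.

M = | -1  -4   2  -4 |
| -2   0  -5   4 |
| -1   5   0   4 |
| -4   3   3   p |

Expanding along the row containing p, det(M) is linear in p: det(M) = (-65)·p + (92).
Set (-65)·p + (92) = 482  ⇒  (-65)·p = 390  ⇒  p = -6.

-6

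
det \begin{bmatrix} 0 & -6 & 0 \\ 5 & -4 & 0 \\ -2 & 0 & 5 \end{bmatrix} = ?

150

Expand along column 3:
  + 5 · |0 -6; 5 -4| = 5·(0 − (-30)) = 150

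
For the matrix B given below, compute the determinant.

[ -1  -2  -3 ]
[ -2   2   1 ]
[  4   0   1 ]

Expand along row 3:
  + 4 · |-2 -3; 2 1| = 4·(-2 − (-6)) = 16
  + 1 · |-1 -2; -2 2| = 1·(-2 − 4) = -6
Sum: (16) + (-6) = 10

10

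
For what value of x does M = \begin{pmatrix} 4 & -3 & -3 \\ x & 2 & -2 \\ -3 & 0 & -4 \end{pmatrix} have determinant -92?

x = 2

Expanding along the column containing x, det(M) is linear in x: det(M) = (-12)·x + (-68).
Set (-12)·x + (-68) = -92  ⇒  (-12)·x = -24  ⇒  x = 2.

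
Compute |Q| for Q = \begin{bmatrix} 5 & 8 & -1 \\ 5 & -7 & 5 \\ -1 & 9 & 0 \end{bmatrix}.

Expand along row 3:
  + (-1) · |8 -1; -7 5| = (-1)·(40 − 7) = -33
  − 9 · |5 -1; 5 5| = −9·(25 − (-5)) = -270
Sum: (-33) + (-270) = -303

The determinant is -303.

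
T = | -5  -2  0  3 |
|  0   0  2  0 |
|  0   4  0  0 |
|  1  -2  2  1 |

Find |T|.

64

Expand along row 2 (it has 3 zeros):
  − (2) · M_23   where M_23 = det([-5 -2 3; 0 4 0; 1 -2 1]) = -32
det = (-1)·(2)·(-32) = 64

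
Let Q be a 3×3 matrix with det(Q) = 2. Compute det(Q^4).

The determinant is 16.

det(Q^4) = (det Q)^4 = (2)^4 = 16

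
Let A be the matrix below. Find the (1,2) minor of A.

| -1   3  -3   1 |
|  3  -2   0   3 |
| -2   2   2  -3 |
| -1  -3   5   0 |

21

Delete row 1 and column 2; the remaining 3×3 submatrix is [3 0 3; -2 2 -3; -1 5 0].
Its determinant is 21.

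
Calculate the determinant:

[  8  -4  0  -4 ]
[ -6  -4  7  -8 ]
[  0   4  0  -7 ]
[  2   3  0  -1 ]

Expand along column 3 (it has 3 zeros):
  − (7) · M_23   where M_23 = det([8 -4 -4; 0 4 -7; 2 3 -1]) = 224
det = (-1)·(7)·(224) = -1568

-1568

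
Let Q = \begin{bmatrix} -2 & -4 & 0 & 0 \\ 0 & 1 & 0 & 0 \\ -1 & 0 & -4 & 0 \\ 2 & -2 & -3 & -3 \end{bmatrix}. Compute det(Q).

Q is block lower-triangular with a 2×2 block and a 2×2 block on the diagonal, so its determinant equals the product of the determinants of the diagonal blocks.
det of the 2×2 block = -2
det of the 2×2 block = 12
det = (-2)·(12) = -24

det(Q) = -24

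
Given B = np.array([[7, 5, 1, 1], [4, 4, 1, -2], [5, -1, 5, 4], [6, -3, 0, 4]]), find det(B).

Expand along row 4 (it has 1 zero):
  − (6) · M_41   where M_41 = det([5 1 1; 4 1 -2; -1 5 4]) = 77
  + (-3) · M_42   where M_42 = det([7 1 1; 4 1 -2; 5 5 4]) = 87
  + (4) · M_44   where M_44 = det([7 5 1; 4 4 1; 5 -1 5]) = 48
det = (-1)·(6)·(77) + (+1)·(-3)·(87) + (+1)·(4)·(48) = -531

|B| = -531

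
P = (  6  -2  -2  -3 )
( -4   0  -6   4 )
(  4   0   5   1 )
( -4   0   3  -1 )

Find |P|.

Expand along column 2 (it has 3 zeros):
  − (-2) · M_12   where M_12 = det([-4 -6 4; 4 5 1; -4 3 -1]) = 160
det = (-1)·(-2)·(160) = 320

320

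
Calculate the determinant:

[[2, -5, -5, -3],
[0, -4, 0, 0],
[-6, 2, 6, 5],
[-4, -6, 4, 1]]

Expand along row 2 (it has 3 zeros):
  + (-4) · M_22   where M_22 = det([2 -5 -3; -6 6 5; -4 4 1]) = 42
det = (+1)·(-4)·(42) = -168

-168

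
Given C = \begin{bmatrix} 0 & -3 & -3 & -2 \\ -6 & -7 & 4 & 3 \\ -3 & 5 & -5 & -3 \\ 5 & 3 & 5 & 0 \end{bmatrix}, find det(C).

Expand along row 1 (it has 1 zero):
  − (-3) · M_12   where M_12 = det([-6 4 3; -3 -5 -3; 5 5 0]) = -120
  + (-3) · M_13   where M_13 = det([-6 -7 3; -3 5 -3; 5 3 0]) = -51
  − (-2) · M_14   where M_14 = det([-6 -7 4; -3 5 -5; 5 3 5]) = -306
det = (-1)·(-3)·(-120) + (+1)·(-3)·(-51) + (-1)·(-2)·(-306) = -819

The determinant is -819.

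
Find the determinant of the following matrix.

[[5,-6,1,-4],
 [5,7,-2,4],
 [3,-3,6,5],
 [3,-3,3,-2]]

Expand along row 1:
  + (5) · M_11   where M_11 = det([7 -2 4; -3 6 5; -3 3 -2]) = -111
  − (-6) · M_12   where M_12 = det([5 -2 4; 3 6 5; 3 3 -2]) = -213
  + (1) · M_13   where M_13 = det([5 7 4; 3 -3 5; 3 -3 -2]) = 252
  − (-4) · M_14   where M_14 = det([5 7 -2; 3 -3 6; 3 -3 3]) = 108
det = (+1)·(5)·(-111) + (-1)·(-6)·(-213) + (+1)·(1)·(252) + (-1)·(-4)·(108) = -1149

The determinant is -1149.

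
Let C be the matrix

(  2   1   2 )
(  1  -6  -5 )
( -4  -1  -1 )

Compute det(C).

-27

Expand along row 1:
  + 2 · |-6 -5; -1 -1| = 2·(6 − 5) = 2
  − 1 · |1 -5; -4 -1| = −1·(-1 − 20) = 21
  + 2 · |1 -6; -4 -1| = 2·(-1 − 24) = -50
Sum: (2) + (21) + (-50) = -27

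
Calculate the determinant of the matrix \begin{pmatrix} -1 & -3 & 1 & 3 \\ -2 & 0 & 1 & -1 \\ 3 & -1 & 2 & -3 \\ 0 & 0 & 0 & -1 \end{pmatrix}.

20

Expand along row 4 (it has 3 zeros):
  + (-1) · M_44   where M_44 = det([-1 -3 1; -2 0 1; 3 -1 2]) = -20
det = (+1)·(-1)·(-20) = 20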